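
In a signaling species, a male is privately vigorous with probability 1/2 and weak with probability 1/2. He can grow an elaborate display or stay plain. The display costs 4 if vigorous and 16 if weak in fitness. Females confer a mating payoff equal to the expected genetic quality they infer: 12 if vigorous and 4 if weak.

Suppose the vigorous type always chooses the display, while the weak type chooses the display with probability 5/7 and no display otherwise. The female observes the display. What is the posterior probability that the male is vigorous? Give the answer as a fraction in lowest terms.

P(the display) = (1/2)·1 + (1/2)·(5/7) = 6/7.
By Bayes' rule, P(vigorous | the display) = (1/2) / (6/7) = 7/12.

7/12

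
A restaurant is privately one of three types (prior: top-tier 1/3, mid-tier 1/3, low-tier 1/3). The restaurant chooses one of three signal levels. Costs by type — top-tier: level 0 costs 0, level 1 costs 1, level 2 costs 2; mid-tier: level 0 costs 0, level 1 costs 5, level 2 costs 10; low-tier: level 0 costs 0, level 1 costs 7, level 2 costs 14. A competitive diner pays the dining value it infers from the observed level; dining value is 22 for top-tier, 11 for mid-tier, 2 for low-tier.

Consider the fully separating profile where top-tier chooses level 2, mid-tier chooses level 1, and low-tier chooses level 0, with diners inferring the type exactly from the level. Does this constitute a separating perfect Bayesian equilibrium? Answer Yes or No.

No

Separating price premiums: level 2 → 22, level 1 → 11, level 0 → 2.
top-tier (assigned level 2): level 0: 2 − 0 = 2; level 1: 11 − 1 = 10; level 2: 22 − 2 = 20. top-tier stays.
mid-tier (assigned level 1): level 0: 2 − 0 = 2; level 1: 11 − 5 = 6; level 2: 22 − 10 = 12. mid-tier prefers level 2.
low-tier (assigned level 0): level 0: 2 − 0 = 2; level 1: 11 − 7 = 4; level 2: 22 − 14 = 8. low-tier prefers level 2.
At least one type deviates; the separating profile fails.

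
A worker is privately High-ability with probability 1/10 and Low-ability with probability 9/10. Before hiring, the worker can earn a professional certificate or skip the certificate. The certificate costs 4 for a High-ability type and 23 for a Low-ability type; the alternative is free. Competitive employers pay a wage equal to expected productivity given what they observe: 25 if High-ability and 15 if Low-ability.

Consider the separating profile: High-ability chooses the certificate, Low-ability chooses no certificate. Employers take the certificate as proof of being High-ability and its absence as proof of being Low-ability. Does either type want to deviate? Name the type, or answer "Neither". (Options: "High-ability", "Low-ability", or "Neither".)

The certificate pays 25; no certificate pays 15.
High-ability: assigned the certificate, nets 25 − 4 = 21; deviating to no certificate nets 15.
Low-ability: assigned no certificate, nets 15; deviating to the certificate nets 25 − 23 = 2.
Both types strictly prefer their assigned action; no profitable deviation.

Neither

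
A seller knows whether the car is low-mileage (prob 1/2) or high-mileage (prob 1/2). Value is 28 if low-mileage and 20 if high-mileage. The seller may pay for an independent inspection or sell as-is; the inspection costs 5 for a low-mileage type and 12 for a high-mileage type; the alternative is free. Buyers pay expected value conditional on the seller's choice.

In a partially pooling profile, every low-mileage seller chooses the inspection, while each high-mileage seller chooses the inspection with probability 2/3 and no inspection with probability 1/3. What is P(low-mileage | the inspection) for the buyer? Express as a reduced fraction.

3/5

P(the inspection) = (1/2)·1 + (1/2)·(2/3) = 5/6.
By Bayes' rule, P(low-mileage | the inspection) = (1/2) / (5/6) = 3/5.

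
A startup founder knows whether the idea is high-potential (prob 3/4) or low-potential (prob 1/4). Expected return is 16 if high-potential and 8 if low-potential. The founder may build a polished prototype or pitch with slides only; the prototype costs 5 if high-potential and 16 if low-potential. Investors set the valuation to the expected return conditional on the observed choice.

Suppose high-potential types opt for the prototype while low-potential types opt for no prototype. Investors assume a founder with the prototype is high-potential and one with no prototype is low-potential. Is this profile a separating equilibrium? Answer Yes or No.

Yes

Under these beliefs, the prototype earns valuation 16 and no prototype earns valuation 8.
high-potential: the prototype nets 16 − 5 = 11; no prototype nets 8. high-potential prefers the prototype.
low-potential: the prototype nets 16 − 16 = 0; no prototype nets 8. low-potential prefers no prototype.
Neither type deviates, so the separating profile is an equilibrium.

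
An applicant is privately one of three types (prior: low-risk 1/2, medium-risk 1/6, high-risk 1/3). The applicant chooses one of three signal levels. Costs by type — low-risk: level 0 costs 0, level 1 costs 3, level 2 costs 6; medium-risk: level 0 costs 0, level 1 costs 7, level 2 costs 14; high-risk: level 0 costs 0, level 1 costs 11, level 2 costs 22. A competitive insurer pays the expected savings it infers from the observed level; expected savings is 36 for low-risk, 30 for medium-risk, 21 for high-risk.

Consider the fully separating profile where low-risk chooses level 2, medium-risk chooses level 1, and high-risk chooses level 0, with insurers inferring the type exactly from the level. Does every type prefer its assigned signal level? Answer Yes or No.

Separating rebates: level 2 → 36, level 1 → 30, level 0 → 21.
low-risk (assigned level 2): level 0: 21 − 0 = 21; level 1: 30 − 3 = 27; level 2: 36 − 6 = 30. low-risk stays.
medium-risk (assigned level 1): level 0: 21 − 0 = 21; level 1: 30 − 7 = 23; level 2: 36 − 14 = 22. medium-risk stays.
high-risk (assigned level 0): level 0: 21 − 0 = 21; level 1: 30 − 11 = 19; level 2: 36 − 22 = 14. high-risk stays.
Every type prefers its assigned level; separation holds.

Yes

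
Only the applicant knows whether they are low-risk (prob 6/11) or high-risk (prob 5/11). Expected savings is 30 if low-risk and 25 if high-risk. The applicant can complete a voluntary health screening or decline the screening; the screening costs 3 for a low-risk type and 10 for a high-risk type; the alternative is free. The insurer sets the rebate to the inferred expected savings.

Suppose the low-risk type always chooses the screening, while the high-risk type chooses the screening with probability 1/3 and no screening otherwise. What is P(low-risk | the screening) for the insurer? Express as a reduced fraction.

P(the screening) = (6/11)·1 + (5/11)·(1/3) = 23/33.
By Bayes' rule, P(low-risk | the screening) = (6/11) / (23/33) = 18/23.

18/23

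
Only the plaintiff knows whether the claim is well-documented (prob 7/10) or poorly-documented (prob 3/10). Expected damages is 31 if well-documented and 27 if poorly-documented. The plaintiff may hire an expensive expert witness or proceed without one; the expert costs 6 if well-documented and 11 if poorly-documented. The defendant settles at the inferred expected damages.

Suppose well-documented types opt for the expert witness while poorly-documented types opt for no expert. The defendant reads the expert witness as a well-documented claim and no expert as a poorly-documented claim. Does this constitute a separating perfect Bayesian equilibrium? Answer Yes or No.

Under these beliefs, the expert witness earns settlement 31 and no expert earns settlement 27.
well-documented: the expert witness nets 31 − 6 = 25; no expert nets 27. well-documented would deviate to no expert.
poorly-documented: the expert witness nets 31 − 11 = 20; no expert nets 27. poorly-documented prefers no expert.
well-documented has a profitable deviation, so the profile is not an equilibrium.

No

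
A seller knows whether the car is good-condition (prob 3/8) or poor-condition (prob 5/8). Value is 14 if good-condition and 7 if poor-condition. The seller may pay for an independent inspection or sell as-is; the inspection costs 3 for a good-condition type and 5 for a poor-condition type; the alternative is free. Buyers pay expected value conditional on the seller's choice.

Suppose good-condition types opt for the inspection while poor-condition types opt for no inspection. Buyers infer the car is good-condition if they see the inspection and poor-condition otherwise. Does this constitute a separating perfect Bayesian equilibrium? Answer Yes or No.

Under these beliefs, the inspection earns price 14 and no inspection earns price 7.
good-condition: the inspection nets 14 − 3 = 11; no inspection nets 7. good-condition prefers the inspection.
poor-condition: the inspection nets 14 − 5 = 9; no inspection nets 7. poor-condition would deviate to the inspection.
poor-condition has a profitable deviation, so the profile is not an equilibrium.

No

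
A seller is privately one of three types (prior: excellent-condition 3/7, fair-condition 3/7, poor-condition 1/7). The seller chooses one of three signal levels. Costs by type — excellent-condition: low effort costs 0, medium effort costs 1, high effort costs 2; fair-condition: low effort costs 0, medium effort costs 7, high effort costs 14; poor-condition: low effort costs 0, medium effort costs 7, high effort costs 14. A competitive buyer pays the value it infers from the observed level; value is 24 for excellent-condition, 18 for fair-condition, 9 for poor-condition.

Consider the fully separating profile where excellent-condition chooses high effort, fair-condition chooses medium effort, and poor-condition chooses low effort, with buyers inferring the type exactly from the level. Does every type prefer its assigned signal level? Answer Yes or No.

Separating prices: high effort → 24, medium effort → 18, low effort → 9.
excellent-condition (assigned high effort): low effort: 9 − 0 = 9; medium effort: 18 − 1 = 17; high effort: 24 − 2 = 22. excellent-condition stays.
fair-condition (assigned medium effort): low effort: 9 − 0 = 9; medium effort: 18 − 7 = 11; high effort: 24 − 14 = 10. fair-condition stays.
poor-condition (assigned low effort): low effort: 9 − 0 = 9; medium effort: 18 − 7 = 11; high effort: 24 − 14 = 10. poor-condition prefers medium effort.
At least one type deviates; the separating profile fails.

No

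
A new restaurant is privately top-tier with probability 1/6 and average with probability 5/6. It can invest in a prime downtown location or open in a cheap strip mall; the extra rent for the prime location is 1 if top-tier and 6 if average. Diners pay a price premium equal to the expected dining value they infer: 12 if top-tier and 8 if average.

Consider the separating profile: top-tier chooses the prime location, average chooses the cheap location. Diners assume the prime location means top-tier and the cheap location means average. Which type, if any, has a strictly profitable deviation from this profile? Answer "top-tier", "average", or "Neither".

Neither

The prime location pays 12; the cheap location pays 8.
top-tier: assigned the prime location, nets 12 − 1 = 11; deviating to the cheap location nets 8.
average: assigned the cheap location, nets 8; deviating to the prime location nets 12 − 6 = 6.
Both types strictly prefer their assigned action; no profitable deviation.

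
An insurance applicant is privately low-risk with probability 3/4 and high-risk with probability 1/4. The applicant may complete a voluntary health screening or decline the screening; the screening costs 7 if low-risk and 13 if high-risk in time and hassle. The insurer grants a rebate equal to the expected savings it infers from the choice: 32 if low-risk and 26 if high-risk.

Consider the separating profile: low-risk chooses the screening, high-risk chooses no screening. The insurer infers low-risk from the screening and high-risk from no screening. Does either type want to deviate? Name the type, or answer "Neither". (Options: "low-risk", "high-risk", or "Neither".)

The screening pays 32; no screening pays 26.
low-risk: assigned the screening, nets 32 − 7 = 25; deviating to no screening nets 26.
high-risk: assigned no screening, nets 26; deviating to the screening nets 32 − 13 = 19.
The low-risk type gains 1 by deviating.

low-risk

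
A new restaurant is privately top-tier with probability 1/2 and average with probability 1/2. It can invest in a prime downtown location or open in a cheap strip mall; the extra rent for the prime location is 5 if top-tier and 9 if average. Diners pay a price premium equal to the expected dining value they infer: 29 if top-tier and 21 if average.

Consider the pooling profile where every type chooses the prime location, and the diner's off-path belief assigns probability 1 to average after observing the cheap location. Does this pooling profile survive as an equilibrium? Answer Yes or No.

No

On path, the diner holds the prior and pays 1/2·29 + 1/2·21 = 25. Off path (the cheap location), believing average, it pays 21.
top-tier: the prime location nets 25 − 5 = 20; the cheap location nets 21. top-tier would deviate.
average: the prime location nets 25 − 9 = 16; the cheap location nets 21. average would deviate.
A type deviates, so pooling fails.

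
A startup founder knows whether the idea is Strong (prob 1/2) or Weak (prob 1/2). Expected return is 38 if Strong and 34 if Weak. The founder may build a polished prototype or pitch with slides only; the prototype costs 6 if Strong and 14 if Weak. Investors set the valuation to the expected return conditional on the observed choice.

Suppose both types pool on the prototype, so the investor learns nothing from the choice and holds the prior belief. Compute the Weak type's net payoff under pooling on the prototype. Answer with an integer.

Pooled valuation = 1/2·38 + 1/2·34 = 36.
Weak pays cost 14 for the prototype, so net payoff = 36 − 14 = 22.

22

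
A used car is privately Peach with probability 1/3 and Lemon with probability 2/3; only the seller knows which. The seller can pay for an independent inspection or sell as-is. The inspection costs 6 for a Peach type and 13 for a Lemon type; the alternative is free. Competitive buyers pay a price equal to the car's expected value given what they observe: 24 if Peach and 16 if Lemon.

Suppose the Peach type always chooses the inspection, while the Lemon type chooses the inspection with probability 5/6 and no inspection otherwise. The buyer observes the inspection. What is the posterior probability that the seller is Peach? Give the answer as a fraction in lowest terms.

3/8

P(the inspection) = (1/3)·1 + (2/3)·(5/6) = 8/9.
By Bayes' rule, P(Peach | the inspection) = (1/3) / (8/9) = 3/8.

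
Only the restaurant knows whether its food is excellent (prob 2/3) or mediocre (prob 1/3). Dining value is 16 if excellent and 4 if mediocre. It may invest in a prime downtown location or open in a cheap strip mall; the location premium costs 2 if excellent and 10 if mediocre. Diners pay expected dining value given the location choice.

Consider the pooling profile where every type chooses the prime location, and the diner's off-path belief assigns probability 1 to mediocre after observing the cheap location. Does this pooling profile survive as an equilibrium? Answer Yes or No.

On path, the diner holds the prior and pays 2/3·16 + 1/3·4 = 12. Off path (the cheap location), believing mediocre, it pays 4.
excellent: the prime location nets 12 − 2 = 10; the cheap location nets 4. excellent stays.
mediocre: the prime location nets 12 − 10 = 2; the cheap location nets 4. mediocre would deviate.
A type deviates, so pooling fails.

No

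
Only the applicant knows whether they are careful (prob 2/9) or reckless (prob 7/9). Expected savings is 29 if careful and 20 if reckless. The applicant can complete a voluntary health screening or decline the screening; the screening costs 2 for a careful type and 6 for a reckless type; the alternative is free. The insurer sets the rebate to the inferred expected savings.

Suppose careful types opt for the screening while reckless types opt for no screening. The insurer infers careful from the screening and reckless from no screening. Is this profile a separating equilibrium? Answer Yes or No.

No

Under these beliefs, the screening earns rebate 29 and no screening earns rebate 20.
careful: the screening nets 29 − 2 = 27; no screening nets 20. careful prefers the screening.
reckless: the screening nets 29 − 6 = 23; no screening nets 20. reckless would deviate to the screening.
reckless has a profitable deviation, so the profile is not an equilibrium.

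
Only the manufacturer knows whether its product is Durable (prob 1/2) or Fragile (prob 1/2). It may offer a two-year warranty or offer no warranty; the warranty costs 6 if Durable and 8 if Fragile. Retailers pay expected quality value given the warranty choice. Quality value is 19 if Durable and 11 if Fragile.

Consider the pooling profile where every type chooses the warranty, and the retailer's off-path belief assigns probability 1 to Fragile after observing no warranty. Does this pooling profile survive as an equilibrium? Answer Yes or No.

No

On path, the retailer holds the prior and pays 1/2·19 + 1/2·11 = 15. Off path (no warranty), believing Fragile, it pays 11.
Durable: the warranty nets 15 − 6 = 9; no warranty nets 11. Durable would deviate.
Fragile: the warranty nets 15 − 8 = 7; no warranty nets 11. Fragile would deviate.
A type deviates, so pooling fails.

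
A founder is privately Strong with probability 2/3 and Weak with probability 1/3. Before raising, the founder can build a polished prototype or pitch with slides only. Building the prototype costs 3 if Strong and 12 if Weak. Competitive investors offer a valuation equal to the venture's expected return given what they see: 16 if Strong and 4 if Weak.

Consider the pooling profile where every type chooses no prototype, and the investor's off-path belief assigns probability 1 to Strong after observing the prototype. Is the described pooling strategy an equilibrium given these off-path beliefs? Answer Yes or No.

No

On path, the investor holds the prior and pays 2/3·16 + 1/3·4 = 12. Off path (the prototype), believing Strong, it pays 16.
Strong: no prototype nets 12; the prototype nets 16 − 3 = 13. Strong would deviate.
Weak: no prototype nets 12; the prototype nets 16 − 12 = 4. Weak stays.
A type deviates, so pooling fails.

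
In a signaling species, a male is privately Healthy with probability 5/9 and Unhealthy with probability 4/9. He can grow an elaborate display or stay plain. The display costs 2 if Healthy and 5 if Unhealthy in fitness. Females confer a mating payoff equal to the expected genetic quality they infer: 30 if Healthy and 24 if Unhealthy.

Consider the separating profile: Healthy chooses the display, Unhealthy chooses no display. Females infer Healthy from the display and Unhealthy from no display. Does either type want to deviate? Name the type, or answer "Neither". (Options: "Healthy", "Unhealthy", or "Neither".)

Unhealthy

The display pays 30; no display pays 24.
Healthy: assigned the display, nets 30 − 2 = 28; deviating to no display nets 24.
Unhealthy: assigned no display, nets 24; deviating to the display nets 30 − 5 = 25.
The Unhealthy type gains 1 by deviating.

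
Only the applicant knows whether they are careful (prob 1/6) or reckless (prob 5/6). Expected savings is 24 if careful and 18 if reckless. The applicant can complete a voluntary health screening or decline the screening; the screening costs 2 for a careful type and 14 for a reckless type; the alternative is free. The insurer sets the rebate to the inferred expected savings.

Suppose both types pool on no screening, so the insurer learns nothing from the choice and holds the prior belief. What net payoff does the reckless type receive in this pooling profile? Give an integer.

Pooled rebate = 1/6·24 + 5/6·18 = 19.
reckless pays no cost for no screening, so net payoff = 19.

19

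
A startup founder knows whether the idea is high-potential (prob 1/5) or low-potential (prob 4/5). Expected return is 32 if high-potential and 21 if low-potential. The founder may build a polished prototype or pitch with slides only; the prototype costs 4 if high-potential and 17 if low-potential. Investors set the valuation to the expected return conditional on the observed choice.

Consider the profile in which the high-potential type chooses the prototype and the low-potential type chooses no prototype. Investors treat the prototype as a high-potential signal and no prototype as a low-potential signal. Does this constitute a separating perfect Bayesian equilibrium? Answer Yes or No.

Under these beliefs, the prototype earns valuation 32 and no prototype earns valuation 21.
high-potential: the prototype nets 32 − 4 = 28; no prototype nets 21. high-potential prefers the prototype.
low-potential: the prototype nets 32 − 17 = 15; no prototype nets 21. low-potential prefers no prototype.
Neither type deviates, so the separating profile is an equilibrium.

Yes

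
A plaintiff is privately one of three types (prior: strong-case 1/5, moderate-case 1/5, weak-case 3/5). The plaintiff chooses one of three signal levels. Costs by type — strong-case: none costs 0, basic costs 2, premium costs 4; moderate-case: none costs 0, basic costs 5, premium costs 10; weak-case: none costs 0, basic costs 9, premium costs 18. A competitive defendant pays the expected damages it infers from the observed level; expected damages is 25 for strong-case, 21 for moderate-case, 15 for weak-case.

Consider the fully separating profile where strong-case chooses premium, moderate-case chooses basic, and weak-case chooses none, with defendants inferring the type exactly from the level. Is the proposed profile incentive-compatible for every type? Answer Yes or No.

Yes

Separating settlements: premium → 25, basic → 21, none → 15.
strong-case (assigned premium): none: 15 − 0 = 15; basic: 21 − 2 = 19; premium: 25 − 4 = 21. strong-case stays.
moderate-case (assigned basic): none: 15 − 0 = 15; basic: 21 − 5 = 16; premium: 25 − 10 = 15. moderate-case stays.
weak-case (assigned none): none: 15 − 0 = 15; basic: 21 − 9 = 12; premium: 25 − 18 = 7. weak-case stays.
Every type prefers its assigned level; separation holds.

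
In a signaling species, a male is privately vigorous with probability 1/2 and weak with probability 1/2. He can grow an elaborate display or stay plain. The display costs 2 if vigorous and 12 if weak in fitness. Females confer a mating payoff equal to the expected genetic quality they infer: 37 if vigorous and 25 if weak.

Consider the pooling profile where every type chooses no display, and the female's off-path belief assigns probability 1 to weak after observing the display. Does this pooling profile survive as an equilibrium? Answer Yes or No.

Yes

On path, the female holds the prior and pays 1/2·37 + 1/2·25 = 31. Off path (the display), believing weak, it pays 25.
vigorous: no display nets 31; the display nets 25 − 2 = 23. vigorous stays.
weak: no display nets 31; the display nets 25 − 12 = 13. weak stays.
No type deviates, so pooling is sustained.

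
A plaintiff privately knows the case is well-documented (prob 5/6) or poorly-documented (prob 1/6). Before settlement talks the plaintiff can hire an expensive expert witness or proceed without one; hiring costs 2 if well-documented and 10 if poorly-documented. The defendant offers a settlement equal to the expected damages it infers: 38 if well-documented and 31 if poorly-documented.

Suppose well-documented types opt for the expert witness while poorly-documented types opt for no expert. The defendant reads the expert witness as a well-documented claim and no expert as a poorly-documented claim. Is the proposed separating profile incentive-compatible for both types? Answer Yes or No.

Yes

Under these beliefs, the expert witness earns settlement 38 and no expert earns settlement 31.
well-documented: the expert witness nets 38 − 2 = 36; no expert nets 31. well-documented prefers the expert witness.
poorly-documented: the expert witness nets 38 − 10 = 28; no expert nets 31. poorly-documented prefers no expert.
Neither type deviates, so the separating profile is an equilibrium.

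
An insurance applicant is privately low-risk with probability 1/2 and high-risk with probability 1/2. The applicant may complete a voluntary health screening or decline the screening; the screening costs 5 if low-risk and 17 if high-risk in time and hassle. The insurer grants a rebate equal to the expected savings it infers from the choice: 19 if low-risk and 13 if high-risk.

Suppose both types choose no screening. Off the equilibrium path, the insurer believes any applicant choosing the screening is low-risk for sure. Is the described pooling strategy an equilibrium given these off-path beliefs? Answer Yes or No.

Yes

On path, the insurer holds the prior and pays 1/2·19 + 1/2·13 = 16. Off path (the screening), believing low-risk, it pays 19.
low-risk: no screening nets 16; the screening nets 19 − 5 = 14. low-risk stays.
high-risk: no screening nets 16; the screening nets 19 − 17 = 2. high-risk stays.
No type deviates, so pooling is sustained.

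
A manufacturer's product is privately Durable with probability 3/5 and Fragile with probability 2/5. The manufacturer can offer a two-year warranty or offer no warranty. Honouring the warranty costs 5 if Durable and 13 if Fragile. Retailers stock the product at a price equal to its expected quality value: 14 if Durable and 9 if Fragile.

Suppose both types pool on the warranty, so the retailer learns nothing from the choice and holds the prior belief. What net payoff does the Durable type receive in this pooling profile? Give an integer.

Pooled price = 3/5·14 + 2/5·9 = 12.
Durable pays cost 5 for the warranty, so net payoff = 12 − 5 = 7.

7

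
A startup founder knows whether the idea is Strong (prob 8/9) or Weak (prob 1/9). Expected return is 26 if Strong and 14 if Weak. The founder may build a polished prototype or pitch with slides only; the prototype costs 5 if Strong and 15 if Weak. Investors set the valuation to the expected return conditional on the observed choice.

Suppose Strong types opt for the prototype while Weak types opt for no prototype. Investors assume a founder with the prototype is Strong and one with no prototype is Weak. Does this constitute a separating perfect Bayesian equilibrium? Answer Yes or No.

Yes

Under these beliefs, the prototype earns valuation 26 and no prototype earns valuation 14.
Strong: the prototype nets 26 − 5 = 21; no prototype nets 14. Strong prefers the prototype.
Weak: the prototype nets 26 − 15 = 11; no prototype nets 14. Weak prefers no prototype.
Neither type deviates, so the separating profile is an equilibrium.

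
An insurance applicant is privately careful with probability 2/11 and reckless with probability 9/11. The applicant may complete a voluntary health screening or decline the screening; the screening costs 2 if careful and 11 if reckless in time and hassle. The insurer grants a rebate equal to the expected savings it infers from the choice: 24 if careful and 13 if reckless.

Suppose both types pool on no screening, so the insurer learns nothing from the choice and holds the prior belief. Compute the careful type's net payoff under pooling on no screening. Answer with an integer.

Pooled rebate = 2/11·24 + 9/11·13 = 15.
careful pays no cost for no screening, so net payoff = 15.

15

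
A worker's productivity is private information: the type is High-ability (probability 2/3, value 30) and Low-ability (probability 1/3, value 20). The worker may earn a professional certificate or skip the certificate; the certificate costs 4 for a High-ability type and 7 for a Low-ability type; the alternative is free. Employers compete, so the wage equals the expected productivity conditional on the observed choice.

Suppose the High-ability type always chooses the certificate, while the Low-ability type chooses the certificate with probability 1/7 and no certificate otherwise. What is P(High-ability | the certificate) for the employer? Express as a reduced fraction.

P(the certificate) = (2/3)·1 + (1/3)·(1/7) = 5/7.
By Bayes' rule, P(High-ability | the certificate) = (2/3) / (5/7) = 14/15.

14/15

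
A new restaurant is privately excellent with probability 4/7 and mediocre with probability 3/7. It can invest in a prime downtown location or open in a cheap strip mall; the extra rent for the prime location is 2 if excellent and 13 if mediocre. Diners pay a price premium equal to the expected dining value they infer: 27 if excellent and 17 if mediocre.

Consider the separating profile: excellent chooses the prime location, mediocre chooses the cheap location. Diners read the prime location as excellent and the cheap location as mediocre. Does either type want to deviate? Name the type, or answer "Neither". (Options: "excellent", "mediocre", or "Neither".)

The prime location pays 27; the cheap location pays 17.
excellent: assigned the prime location, nets 27 − 2 = 25; deviating to the cheap location nets 17.
mediocre: assigned the cheap location, nets 17; deviating to the prime location nets 27 − 13 = 14.
Both types strictly prefer their assigned action; no profitable deviation.

Neither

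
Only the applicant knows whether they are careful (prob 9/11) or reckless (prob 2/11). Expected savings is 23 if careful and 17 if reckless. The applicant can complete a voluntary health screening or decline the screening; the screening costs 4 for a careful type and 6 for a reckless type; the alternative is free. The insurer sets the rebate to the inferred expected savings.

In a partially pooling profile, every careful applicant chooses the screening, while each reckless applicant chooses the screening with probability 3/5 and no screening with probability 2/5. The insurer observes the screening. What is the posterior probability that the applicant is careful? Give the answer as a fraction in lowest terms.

P(the screening) = (9/11)·1 + (2/11)·(3/5) = 51/55.
By Bayes' rule, P(careful | the screening) = (9/11) / (51/55) = 15/17.

15/17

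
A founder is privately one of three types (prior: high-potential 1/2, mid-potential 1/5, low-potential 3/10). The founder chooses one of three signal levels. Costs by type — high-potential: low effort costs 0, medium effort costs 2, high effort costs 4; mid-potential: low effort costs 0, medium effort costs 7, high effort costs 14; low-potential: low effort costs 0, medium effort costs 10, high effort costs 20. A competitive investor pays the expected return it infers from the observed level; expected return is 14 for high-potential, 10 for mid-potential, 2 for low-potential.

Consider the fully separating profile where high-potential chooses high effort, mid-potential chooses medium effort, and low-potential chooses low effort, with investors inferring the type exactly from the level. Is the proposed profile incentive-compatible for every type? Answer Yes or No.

Yes

Separating valuations: high effort → 14, medium effort → 10, low effort → 2.
high-potential (assigned high effort): low effort: 2 − 0 = 2; medium effort: 10 − 2 = 8; high effort: 14 − 4 = 10. high-potential stays.
mid-potential (assigned medium effort): low effort: 2 − 0 = 2; medium effort: 10 − 7 = 3; high effort: 14 − 14 = 0. mid-potential stays.
low-potential (assigned low effort): low effort: 2 − 0 = 2; medium effort: 10 − 10 = 0; high effort: 14 − 20 = -6. low-potential stays.
Every type prefers its assigned level; separation holds.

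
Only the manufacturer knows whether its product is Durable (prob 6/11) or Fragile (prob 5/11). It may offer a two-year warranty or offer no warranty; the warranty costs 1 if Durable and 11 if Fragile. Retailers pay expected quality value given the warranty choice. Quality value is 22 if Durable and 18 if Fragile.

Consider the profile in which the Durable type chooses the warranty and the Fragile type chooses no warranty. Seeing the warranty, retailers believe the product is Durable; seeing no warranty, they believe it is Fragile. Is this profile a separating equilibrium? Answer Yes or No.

Under these beliefs, the warranty earns price 22 and no warranty earns price 18.
Durable: the warranty nets 22 − 1 = 21; no warranty nets 18. Durable prefers the warranty.
Fragile: the warranty nets 22 − 11 = 11; no warranty nets 18. Fragile prefers no warranty.
Neither type deviates, so the separating profile is an equilibrium.

Yes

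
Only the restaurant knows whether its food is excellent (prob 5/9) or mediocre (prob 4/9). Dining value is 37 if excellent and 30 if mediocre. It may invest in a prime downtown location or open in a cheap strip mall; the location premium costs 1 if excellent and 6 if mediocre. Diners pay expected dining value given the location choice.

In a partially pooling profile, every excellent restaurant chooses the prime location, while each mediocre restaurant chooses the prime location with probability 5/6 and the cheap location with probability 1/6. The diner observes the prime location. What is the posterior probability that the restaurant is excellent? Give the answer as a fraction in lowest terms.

3/5

P(the prime location) = (5/9)·1 + (4/9)·(5/6) = 25/27.
By Bayes' rule, P(excellent | the prime location) = (5/9) / (25/27) = 3/5.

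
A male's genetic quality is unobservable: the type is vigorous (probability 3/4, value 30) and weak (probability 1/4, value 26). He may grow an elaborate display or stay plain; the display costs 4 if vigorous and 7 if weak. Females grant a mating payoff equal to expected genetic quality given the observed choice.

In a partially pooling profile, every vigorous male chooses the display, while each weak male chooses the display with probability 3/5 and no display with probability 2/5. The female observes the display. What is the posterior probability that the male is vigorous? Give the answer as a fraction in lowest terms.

5/6

P(the display) = (3/4)·1 + (1/4)·(3/5) = 9/10.
By Bayes' rule, P(vigorous | the display) = (3/4) / (9/10) = 5/6.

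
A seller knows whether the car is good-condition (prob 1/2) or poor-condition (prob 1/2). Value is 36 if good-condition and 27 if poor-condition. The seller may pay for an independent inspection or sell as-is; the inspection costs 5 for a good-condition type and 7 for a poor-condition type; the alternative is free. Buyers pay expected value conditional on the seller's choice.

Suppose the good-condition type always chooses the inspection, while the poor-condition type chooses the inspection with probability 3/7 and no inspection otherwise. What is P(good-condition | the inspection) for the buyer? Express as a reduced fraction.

P(the inspection) = (1/2)·1 + (1/2)·(3/7) = 5/7.
By Bayes' rule, P(good-condition | the inspection) = (1/2) / (5/7) = 7/10.

7/10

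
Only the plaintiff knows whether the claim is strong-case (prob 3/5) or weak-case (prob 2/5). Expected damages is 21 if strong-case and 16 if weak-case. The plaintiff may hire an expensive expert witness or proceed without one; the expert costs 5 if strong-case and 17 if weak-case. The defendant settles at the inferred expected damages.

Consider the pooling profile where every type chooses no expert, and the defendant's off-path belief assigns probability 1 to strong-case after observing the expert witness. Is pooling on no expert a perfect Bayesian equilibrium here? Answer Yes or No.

On path, the defendant holds the prior and pays 3/5·21 + 2/5·16 = 19. Off path (the expert witness), believing strong-case, it pays 21.
strong-case: no expert nets 19; the expert witness nets 21 − 5 = 16. strong-case stays.
weak-case: no expert nets 19; the expert witness nets 21 − 17 = 4. weak-case stays.
No type deviates, so pooling is sustained.

Yes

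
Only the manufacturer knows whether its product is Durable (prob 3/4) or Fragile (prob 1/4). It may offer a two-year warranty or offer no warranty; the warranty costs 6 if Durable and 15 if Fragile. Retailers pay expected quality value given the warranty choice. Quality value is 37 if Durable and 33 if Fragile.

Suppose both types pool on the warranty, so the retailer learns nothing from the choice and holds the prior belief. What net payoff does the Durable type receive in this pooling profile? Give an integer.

30

Pooled price = 3/4·37 + 1/4·33 = 36.
Durable pays cost 6 for the warranty, so net payoff = 36 − 6 = 30.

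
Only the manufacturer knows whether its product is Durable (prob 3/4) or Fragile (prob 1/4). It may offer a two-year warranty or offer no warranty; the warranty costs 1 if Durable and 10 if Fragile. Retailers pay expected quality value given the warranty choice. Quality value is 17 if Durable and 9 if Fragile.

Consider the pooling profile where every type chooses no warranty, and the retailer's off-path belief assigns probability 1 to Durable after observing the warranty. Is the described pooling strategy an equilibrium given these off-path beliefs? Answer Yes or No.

No

On path, the retailer holds the prior and pays 3/4·17 + 1/4·9 = 15. Off path (the warranty), believing Durable, it pays 17.
Durable: no warranty nets 15; the warranty nets 17 − 1 = 16. Durable would deviate.
Fragile: no warranty nets 15; the warranty nets 17 − 10 = 7. Fragile stays.
A type deviates, so pooling fails.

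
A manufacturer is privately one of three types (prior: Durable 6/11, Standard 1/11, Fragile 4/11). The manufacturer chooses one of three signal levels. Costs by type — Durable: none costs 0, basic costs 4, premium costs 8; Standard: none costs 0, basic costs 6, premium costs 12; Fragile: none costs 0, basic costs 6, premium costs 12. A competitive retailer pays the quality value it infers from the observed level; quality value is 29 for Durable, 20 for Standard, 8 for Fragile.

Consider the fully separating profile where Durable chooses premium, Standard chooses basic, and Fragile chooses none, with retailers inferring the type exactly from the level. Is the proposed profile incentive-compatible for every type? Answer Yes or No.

No

Separating prices: premium → 29, basic → 20, none → 8.
Durable (assigned premium): none: 8 − 0 = 8; basic: 20 − 4 = 16; premium: 29 − 8 = 21. Durable stays.
Standard (assigned basic): none: 8 − 0 = 8; basic: 20 − 6 = 14; premium: 29 − 12 = 17. Standard prefers premium.
Fragile (assigned none): none: 8 − 0 = 8; basic: 20 − 6 = 14; premium: 29 − 12 = 17. Fragile prefers premium.
At least one type deviates; the separating profile fails.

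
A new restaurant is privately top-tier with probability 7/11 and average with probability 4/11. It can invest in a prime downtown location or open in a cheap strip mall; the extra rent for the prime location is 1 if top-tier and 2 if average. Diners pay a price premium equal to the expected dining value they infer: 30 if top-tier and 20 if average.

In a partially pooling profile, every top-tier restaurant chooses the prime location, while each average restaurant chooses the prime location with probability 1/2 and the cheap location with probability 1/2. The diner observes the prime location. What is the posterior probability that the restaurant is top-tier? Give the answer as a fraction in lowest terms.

7/9

P(the prime location) = (7/11)·1 + (4/11)·(1/2) = 9/11.
By Bayes' rule, P(top-tier | the prime location) = (7/11) / (9/11) = 7/9.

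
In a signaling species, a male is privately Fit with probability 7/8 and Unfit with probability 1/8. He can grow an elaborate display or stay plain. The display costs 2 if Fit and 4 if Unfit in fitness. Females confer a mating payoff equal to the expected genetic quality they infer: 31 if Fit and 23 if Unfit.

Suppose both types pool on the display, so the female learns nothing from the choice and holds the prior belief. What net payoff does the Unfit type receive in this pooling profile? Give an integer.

Pooled mating payoff = 7/8·31 + 1/8·23 = 30.
Unfit pays cost 4 for the display, so net payoff = 30 − 4 = 26.

26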